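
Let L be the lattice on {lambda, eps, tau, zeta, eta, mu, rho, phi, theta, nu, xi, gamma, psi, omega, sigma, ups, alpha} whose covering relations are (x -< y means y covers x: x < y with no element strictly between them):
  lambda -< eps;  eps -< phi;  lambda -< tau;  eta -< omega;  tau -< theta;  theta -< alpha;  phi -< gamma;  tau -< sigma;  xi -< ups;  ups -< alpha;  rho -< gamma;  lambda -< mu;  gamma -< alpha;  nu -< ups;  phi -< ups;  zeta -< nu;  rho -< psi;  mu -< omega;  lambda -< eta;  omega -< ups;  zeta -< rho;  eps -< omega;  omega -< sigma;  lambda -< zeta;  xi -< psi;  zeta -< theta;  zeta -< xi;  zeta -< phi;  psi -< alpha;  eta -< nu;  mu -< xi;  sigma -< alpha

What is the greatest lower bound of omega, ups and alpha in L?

Common lower bounds of {omega, ups, alpha}: eps, eta, lambda, mu, omega.
The greatest among these is omega.

omega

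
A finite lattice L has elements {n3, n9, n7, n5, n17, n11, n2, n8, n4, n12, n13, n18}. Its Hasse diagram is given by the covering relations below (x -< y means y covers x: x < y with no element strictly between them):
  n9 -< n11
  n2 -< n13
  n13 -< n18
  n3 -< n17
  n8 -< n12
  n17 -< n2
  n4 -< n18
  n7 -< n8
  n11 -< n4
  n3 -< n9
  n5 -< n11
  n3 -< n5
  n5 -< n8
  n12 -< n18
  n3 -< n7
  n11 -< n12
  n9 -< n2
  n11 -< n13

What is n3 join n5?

n5

Common upper bounds of {n3, n5}: n11, n12, n13, n18, n4, n5, n8.
The least among these is n5.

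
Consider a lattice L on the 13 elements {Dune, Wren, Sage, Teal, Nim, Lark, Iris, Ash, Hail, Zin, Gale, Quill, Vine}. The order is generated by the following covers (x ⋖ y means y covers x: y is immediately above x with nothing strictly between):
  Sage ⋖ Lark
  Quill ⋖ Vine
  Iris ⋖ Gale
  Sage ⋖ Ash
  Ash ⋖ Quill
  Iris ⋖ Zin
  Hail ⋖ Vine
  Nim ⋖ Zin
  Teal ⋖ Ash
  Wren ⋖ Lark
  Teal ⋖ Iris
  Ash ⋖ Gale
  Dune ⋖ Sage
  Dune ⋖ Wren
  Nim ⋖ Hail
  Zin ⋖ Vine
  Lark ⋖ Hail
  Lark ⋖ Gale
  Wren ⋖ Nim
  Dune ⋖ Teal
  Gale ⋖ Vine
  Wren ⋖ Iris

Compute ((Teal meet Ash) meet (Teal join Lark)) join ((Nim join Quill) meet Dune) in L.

Teal ∧ Ash = Teal
Teal ∨ Lark = Gale
Teal ∧ Gale = Teal
Nim ∨ Quill = Vine
Vine ∧ Dune = Dune
Teal ∨ Dune = Teal

Teal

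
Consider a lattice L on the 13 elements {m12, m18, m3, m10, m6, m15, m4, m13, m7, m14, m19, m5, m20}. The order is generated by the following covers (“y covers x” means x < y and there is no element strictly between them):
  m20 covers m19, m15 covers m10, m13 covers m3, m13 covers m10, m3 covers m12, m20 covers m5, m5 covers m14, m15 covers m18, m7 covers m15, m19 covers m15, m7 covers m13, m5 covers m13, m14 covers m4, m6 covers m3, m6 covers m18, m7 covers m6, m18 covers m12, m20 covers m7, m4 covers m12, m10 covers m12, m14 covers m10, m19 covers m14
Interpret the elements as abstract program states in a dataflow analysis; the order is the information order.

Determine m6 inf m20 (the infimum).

m6

Common lower bounds of {m6, m20}: m12, m18, m3, m6.
The greatest among these is m6.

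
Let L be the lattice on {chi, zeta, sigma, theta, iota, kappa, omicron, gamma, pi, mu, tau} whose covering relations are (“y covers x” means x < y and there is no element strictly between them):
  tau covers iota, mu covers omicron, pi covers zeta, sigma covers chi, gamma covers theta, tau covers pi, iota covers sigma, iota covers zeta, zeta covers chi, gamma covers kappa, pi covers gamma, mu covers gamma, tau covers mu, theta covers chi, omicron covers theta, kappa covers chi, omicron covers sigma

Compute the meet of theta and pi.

theta

Common lower bounds of {theta, pi}: chi, theta.
The greatest among these is theta.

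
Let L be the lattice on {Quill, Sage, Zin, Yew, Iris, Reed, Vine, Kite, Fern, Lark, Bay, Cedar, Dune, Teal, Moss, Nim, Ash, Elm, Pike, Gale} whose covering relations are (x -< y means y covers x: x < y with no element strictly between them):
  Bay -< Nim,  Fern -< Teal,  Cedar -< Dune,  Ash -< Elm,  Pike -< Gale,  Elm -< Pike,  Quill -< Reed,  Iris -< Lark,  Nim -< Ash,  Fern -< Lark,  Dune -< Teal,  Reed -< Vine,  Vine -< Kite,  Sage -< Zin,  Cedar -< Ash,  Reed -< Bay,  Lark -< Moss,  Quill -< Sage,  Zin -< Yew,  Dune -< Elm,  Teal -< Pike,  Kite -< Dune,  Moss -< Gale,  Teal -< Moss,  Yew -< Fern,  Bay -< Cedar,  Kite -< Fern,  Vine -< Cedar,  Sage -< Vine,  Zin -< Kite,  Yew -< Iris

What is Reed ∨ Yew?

Common upper bounds of {Reed, Yew}: Fern, Gale, Lark, Moss, Pike, Teal.
The least among these is Fern.

Fern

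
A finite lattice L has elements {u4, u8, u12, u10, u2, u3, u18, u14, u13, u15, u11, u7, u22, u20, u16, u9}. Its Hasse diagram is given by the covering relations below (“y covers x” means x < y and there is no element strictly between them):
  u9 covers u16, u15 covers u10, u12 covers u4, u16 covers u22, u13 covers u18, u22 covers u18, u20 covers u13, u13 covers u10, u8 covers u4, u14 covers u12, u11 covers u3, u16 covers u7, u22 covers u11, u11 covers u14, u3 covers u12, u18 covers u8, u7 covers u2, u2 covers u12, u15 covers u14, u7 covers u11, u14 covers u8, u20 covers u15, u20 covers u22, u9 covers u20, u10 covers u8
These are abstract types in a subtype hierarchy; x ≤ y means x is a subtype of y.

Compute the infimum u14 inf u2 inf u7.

u12

Common lower bounds of {u14, u2, u7}: u12, u4.
The greatest among these is u12.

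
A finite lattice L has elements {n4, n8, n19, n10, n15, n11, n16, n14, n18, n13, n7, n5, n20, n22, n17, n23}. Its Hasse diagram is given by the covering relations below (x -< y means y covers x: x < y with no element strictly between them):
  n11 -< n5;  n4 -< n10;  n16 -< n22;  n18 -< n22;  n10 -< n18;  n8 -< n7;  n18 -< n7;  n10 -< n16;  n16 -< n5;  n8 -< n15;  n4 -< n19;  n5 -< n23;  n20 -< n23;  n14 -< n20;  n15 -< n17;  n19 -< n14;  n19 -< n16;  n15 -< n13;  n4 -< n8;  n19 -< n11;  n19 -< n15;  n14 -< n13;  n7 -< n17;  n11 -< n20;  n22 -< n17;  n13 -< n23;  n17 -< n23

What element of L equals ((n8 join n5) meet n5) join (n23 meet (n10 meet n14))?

n8 ∨ n5 = n23
n23 ∧ n5 = n5
n10 ∧ n14 = n4
n23 ∧ n4 = n4
n5 ∨ n4 = n5

n5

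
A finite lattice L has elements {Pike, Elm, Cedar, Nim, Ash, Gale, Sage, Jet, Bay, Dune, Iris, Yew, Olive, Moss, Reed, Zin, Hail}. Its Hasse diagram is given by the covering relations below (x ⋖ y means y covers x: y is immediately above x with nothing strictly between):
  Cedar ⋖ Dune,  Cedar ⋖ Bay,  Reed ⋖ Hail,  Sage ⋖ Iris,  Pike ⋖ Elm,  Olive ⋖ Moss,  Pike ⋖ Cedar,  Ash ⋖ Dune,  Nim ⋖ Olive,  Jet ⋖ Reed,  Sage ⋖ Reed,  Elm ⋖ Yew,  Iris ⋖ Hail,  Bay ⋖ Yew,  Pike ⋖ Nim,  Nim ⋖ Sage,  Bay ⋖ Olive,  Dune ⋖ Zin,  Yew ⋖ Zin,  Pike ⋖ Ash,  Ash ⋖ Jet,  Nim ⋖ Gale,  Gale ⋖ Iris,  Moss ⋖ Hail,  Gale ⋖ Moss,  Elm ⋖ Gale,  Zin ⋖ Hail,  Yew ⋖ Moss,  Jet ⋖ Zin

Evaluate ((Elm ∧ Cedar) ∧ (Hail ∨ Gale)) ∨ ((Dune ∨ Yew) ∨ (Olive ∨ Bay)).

Elm ∧ Cedar = Pike
Hail ∨ Gale = Hail
Pike ∧ Hail = Pike
Dune ∨ Yew = Zin
Olive ∨ Bay = Olive
Zin ∨ Olive = Hail
Pike ∨ Hail = Hail

Hail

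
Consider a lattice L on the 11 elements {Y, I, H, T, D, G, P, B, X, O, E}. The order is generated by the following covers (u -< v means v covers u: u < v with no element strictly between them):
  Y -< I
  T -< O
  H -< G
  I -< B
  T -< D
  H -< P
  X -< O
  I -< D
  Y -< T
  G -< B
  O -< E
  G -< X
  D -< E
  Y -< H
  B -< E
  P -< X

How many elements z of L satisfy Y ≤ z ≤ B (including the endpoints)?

5

The interval [Y, B] = {B, G, H, I, Y}, which has 5 elements.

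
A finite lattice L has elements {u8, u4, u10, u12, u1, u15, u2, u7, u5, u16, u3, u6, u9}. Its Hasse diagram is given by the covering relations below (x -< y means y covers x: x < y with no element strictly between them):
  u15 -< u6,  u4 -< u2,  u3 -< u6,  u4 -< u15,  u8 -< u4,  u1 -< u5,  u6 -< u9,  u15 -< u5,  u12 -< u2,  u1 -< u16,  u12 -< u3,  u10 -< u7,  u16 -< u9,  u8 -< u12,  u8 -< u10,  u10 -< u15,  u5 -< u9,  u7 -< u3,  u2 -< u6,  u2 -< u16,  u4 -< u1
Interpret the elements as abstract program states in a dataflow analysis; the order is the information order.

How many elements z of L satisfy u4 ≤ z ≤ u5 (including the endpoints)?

The interval [u4, u5] = {u1, u15, u4, u5}, which has 4 elements.

4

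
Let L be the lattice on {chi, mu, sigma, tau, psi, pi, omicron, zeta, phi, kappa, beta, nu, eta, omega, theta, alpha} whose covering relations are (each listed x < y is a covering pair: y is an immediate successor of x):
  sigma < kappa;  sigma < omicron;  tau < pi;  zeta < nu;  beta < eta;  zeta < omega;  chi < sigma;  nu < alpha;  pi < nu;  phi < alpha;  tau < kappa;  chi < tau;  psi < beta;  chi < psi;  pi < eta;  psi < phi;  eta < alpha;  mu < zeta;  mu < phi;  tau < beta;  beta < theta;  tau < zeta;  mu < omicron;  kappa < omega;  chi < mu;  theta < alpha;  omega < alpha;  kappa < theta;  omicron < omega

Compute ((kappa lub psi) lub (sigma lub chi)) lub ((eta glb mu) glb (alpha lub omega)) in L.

theta

kappa ∨ psi = theta
sigma ∨ chi = sigma
theta ∨ sigma = theta
eta ∧ mu = chi
alpha ∨ omega = alpha
chi ∧ alpha = chi
theta ∨ chi = theta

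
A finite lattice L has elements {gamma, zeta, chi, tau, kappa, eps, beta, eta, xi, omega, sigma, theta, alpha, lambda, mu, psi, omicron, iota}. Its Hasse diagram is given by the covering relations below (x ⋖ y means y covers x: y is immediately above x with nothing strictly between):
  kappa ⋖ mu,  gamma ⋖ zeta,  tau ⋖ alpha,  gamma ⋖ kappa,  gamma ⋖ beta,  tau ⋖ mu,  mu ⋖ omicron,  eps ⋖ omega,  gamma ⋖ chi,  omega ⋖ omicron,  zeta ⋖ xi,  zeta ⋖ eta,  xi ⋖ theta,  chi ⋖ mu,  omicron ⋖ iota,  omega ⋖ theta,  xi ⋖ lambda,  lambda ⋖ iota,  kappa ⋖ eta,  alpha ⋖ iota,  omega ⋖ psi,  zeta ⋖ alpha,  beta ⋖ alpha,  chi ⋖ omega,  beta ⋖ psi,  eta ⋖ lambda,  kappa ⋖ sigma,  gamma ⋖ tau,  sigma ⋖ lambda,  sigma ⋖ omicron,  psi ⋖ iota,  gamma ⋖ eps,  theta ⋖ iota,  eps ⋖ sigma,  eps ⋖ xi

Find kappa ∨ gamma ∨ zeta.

Common upper bounds of {kappa, gamma, zeta}: eta, iota, lambda.
The least among these is eta.

eta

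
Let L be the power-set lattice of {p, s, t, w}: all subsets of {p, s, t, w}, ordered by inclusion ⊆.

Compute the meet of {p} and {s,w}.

∅

Under ⊆, meet is intersection: {p} ∩ {s,w} = ∅.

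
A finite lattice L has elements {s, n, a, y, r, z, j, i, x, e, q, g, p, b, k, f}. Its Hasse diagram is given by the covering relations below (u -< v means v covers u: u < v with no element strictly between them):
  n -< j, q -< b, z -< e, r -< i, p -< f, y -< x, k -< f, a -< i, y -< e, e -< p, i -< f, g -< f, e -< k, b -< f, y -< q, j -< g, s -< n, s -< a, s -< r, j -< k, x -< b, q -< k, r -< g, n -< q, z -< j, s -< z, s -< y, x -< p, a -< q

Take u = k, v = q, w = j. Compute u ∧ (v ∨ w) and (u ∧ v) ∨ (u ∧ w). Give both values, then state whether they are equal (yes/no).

v ∨ w = k, so u ∧ (v ∨ w) = k ∧ k = k.
u ∧ v = q and u ∧ w = j, so (u ∧ v) ∨ (u ∧ w) = q ∨ j = k.
Equal: yes.

k; k; yes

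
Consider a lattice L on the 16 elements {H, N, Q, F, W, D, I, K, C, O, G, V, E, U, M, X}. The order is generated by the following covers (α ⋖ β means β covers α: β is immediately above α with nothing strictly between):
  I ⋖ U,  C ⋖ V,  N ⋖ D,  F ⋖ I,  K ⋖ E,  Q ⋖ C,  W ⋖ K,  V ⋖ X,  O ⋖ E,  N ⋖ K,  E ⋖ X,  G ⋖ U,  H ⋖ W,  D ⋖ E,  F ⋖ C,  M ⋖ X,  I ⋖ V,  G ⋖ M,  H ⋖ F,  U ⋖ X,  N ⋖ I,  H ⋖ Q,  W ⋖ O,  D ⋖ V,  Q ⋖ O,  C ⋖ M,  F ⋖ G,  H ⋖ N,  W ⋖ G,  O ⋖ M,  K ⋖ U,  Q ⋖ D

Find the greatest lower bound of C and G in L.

F

Common lower bounds of {C, G}: F, H.
The greatest among these is F.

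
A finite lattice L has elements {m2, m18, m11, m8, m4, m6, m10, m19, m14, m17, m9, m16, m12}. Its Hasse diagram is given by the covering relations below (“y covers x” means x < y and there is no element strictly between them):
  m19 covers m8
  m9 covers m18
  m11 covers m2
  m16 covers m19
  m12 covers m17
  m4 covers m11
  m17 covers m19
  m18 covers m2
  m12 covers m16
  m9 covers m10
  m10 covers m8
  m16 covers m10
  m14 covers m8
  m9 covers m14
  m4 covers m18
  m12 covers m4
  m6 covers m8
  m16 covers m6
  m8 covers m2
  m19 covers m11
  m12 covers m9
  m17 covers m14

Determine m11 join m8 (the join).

Common upper bounds of {m11, m8}: m12, m16, m17, m19.
The least among these is m19.

m19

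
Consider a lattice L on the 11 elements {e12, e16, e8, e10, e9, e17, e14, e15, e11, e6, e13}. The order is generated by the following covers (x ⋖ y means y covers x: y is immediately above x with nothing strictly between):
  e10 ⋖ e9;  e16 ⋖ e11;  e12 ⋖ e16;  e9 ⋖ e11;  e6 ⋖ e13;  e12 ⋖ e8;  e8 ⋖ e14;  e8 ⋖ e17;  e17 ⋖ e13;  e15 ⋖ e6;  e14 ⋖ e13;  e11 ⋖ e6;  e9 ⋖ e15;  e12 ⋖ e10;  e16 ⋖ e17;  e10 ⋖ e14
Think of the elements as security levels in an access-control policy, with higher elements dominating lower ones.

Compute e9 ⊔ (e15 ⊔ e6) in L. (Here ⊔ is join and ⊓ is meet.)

e15 ∨ e6 = e6
e9 ∨ e6 = e6

e6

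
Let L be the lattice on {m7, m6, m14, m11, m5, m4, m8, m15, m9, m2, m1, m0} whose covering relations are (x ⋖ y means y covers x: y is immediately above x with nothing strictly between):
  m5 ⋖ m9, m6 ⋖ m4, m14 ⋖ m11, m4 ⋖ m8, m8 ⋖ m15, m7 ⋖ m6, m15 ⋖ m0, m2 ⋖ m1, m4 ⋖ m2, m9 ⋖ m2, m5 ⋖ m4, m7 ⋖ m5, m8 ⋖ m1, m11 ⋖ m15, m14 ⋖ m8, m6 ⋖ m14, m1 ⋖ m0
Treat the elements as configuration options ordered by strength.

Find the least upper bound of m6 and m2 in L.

Common upper bounds of {m6, m2}: m0, m1, m2.
The least among these is m2.

m2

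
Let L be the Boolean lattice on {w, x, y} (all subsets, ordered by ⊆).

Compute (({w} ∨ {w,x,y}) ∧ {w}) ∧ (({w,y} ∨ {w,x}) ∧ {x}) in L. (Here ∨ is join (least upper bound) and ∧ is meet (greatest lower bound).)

{w} ∨ {w,x,y} = {w,x,y}
{w,x,y} ∧ {w} = {w}
{w,y} ∨ {w,x} = {w,x,y}
{w,x,y} ∧ {x} = {x}
{w} ∧ {x} = ∅

∅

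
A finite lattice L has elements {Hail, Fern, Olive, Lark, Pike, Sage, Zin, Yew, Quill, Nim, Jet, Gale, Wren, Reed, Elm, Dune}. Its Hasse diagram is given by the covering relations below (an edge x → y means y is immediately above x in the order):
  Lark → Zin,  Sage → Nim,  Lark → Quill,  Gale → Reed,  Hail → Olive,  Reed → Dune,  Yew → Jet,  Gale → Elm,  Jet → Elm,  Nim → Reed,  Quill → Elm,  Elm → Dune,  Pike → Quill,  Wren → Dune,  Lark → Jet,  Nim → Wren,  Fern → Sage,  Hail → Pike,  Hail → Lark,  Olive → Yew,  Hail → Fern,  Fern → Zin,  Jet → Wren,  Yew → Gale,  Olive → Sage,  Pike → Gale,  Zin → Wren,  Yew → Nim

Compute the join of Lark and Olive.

Common upper bounds of {Lark, Olive}: Dune, Elm, Jet, Wren.
The least among these is Jet.

Jet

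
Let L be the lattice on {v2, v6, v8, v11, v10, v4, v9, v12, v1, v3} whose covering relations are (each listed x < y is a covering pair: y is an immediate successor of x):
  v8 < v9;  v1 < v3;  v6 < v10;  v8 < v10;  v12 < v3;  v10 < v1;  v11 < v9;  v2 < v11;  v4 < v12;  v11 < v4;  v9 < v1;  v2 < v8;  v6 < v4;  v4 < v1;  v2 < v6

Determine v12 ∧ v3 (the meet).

v12

Common lower bounds of {v12, v3}: v11, v12, v2, v4, v6.
The greatest among these is v12.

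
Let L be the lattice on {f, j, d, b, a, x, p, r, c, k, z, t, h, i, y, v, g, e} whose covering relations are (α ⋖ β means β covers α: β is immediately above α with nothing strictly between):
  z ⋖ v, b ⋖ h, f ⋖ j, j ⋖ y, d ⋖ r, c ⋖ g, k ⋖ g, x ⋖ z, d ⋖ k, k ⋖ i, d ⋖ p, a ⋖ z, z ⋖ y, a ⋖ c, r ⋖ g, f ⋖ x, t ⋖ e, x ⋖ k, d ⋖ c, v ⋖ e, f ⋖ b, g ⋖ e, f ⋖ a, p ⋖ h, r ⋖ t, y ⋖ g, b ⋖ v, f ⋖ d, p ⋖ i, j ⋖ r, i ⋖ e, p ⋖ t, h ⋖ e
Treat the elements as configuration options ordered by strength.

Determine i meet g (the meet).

k

Common lower bounds of {i, g}: d, f, k, x.
The greatest among these is k.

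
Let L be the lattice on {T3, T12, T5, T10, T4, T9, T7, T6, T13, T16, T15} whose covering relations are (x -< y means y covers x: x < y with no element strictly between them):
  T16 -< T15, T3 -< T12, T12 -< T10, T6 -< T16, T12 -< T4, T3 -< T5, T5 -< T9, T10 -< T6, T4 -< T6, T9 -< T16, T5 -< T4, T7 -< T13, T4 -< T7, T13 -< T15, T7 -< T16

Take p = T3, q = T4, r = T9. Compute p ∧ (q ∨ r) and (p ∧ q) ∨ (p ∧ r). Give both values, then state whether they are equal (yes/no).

T3; T3; yes

q ∨ r = T16, so p ∧ (q ∨ r) = T3 ∧ T16 = T3.
p ∧ q = T3 and p ∧ r = T3, so (p ∧ q) ∨ (p ∧ r) = T3 ∨ T3 = T3.
Equal: yes.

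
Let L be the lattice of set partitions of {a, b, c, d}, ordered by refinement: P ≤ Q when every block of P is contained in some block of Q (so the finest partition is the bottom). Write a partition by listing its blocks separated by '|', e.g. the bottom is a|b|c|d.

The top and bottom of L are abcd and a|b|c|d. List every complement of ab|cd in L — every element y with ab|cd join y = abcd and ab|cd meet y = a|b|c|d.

ac|bd, ac|b|d, ad|bc, ad|b|c, a|bc|d, a|bd|c

Need y with ab|cd ∨ y = abcd and ab|cd ∧ y = a|b|c|d.
Checking each element gives: ac|bd, ac|b|d, ad|bc, ad|b|c, a|bc|d, a|bd|c.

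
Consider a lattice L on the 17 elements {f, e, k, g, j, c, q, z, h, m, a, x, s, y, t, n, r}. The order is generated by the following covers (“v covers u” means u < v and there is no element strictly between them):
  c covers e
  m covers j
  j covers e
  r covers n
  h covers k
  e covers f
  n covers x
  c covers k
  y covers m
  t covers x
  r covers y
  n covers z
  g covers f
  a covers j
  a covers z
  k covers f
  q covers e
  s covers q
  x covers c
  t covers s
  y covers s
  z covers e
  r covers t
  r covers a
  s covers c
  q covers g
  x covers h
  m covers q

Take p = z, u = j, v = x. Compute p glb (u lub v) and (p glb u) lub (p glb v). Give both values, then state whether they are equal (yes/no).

z; e; no

u lub v = r, so p glb (u lub v) = z glb r = z.
p glb u = e and p glb v = e, so (p glb u) lub (p glb v) = e lub e = e.
Equal: no.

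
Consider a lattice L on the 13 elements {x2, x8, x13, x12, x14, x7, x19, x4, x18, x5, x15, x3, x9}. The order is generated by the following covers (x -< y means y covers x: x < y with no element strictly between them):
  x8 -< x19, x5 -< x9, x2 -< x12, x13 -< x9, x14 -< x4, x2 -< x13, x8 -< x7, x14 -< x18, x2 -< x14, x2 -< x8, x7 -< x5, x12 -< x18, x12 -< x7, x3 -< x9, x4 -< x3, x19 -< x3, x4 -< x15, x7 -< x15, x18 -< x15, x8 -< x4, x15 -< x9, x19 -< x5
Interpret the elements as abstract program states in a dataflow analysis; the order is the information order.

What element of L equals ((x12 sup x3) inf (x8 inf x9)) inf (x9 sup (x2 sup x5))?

x8

x12 ∨ x3 = x9
x8 ∧ x9 = x8
x9 ∧ x8 = x8
x2 ∨ x5 = x5
x9 ∨ x5 = x9
x8 ∧ x9 = x8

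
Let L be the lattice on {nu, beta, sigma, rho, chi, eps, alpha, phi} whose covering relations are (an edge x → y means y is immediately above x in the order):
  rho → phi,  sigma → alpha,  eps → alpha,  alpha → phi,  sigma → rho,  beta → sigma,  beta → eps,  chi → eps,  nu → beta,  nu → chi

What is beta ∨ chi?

Common upper bounds of {beta, chi}: alpha, eps, phi.
The least among these is eps.

eps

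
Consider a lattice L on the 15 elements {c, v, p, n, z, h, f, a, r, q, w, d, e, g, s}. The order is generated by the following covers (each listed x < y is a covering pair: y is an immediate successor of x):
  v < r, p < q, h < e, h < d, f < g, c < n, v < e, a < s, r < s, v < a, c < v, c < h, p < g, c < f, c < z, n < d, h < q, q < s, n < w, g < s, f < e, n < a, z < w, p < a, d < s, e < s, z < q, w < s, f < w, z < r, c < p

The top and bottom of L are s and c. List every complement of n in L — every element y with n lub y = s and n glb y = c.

e, g, q, r

Need y with n ∨ y = s and n ∧ y = c.
Checking each element gives: e, g, q, r.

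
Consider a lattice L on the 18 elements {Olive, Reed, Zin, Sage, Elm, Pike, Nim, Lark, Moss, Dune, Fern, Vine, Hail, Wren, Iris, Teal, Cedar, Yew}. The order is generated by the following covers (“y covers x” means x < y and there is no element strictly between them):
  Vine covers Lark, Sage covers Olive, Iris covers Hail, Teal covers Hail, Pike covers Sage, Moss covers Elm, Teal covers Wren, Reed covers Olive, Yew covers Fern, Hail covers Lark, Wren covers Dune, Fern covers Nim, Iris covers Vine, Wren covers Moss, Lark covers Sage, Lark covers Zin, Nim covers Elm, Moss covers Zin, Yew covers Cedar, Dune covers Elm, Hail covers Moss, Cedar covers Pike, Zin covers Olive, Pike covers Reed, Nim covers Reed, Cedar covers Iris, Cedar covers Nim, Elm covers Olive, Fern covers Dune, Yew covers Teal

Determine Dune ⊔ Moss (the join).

Common upper bounds of {Dune, Moss}: Teal, Wren, Yew.
The least among these is Wren.

Wren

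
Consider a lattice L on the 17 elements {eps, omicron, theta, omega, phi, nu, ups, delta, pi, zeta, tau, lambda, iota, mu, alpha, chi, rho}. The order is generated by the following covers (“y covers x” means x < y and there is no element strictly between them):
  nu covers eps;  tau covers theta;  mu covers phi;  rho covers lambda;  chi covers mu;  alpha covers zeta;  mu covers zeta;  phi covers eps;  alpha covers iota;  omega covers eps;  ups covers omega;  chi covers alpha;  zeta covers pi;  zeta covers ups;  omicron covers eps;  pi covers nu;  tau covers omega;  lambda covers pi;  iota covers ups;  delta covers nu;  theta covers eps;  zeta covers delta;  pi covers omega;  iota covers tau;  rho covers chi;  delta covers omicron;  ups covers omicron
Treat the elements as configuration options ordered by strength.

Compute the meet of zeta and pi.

pi

Common lower bounds of {zeta, pi}: eps, nu, omega, pi.
The greatest among these is pi.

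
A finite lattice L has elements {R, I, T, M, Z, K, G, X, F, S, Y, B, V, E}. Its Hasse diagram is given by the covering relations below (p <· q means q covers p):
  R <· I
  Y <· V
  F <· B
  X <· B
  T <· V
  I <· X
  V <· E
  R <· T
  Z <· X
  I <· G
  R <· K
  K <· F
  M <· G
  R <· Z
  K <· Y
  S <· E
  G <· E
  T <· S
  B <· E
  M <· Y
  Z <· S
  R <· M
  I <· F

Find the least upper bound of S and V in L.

E

Common upper bounds of {S, V}: E.
The least among these is E.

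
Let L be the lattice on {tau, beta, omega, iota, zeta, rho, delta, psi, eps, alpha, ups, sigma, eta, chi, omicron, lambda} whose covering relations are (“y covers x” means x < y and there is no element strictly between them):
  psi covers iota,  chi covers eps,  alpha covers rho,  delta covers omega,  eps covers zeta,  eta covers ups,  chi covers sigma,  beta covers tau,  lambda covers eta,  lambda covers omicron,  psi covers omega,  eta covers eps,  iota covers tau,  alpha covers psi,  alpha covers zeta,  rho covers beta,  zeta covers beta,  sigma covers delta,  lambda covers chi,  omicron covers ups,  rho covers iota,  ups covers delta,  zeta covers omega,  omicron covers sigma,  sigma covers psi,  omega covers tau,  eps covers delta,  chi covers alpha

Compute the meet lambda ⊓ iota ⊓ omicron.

iota

Common lower bounds of {lambda, iota, omicron}: iota, tau.
The greatest among these is iota.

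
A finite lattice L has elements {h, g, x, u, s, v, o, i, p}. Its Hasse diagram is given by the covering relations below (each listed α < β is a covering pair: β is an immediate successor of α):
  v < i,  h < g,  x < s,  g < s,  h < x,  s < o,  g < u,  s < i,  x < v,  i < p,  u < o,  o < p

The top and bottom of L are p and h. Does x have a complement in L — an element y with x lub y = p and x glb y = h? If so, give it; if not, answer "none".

none

For every candidate y, either x ∨ y ≠ p or x ∧ y ≠ h; no complement exists.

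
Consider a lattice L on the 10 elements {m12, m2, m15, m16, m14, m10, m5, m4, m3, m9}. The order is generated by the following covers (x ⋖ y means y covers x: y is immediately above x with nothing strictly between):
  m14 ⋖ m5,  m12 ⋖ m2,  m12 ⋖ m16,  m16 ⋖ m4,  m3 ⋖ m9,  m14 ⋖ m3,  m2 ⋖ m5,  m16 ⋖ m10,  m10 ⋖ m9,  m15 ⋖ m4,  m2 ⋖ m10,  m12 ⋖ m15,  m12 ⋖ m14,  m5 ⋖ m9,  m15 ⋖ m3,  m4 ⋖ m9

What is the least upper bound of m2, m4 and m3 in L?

m9

Common upper bounds of {m2, m4, m3}: m9.
The least among these is m9.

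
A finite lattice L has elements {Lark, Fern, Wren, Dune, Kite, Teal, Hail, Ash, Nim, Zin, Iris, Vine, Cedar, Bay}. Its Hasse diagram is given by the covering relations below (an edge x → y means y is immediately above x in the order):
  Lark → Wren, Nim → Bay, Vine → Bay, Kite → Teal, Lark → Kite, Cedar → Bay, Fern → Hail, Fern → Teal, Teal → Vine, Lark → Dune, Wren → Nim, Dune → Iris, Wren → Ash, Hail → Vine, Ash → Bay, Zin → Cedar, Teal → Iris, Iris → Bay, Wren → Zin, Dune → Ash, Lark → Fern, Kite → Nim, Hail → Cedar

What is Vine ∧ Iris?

Teal

Common lower bounds of {Vine, Iris}: Fern, Kite, Lark, Teal.
The greatest among these is Teal.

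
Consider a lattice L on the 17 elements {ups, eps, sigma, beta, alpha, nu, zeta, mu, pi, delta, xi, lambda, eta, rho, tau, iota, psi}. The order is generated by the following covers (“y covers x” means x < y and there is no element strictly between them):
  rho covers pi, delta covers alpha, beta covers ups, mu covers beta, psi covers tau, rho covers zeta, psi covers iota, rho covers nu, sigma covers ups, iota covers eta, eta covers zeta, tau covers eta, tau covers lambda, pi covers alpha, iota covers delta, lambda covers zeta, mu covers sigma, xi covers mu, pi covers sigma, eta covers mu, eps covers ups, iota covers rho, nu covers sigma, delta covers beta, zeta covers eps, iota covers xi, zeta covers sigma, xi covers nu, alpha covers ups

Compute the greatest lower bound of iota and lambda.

Common lower bounds of {iota, lambda}: eps, sigma, ups, zeta.
The greatest among these is zeta.

zeta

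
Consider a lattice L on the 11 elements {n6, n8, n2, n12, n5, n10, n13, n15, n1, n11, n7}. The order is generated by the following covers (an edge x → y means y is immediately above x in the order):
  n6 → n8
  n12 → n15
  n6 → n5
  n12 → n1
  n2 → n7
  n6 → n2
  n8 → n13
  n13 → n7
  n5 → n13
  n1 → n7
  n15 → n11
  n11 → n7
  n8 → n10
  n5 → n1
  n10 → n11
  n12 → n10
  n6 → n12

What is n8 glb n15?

n6

Common lower bounds of {n8, n15}: n6.
The greatest among these is n6.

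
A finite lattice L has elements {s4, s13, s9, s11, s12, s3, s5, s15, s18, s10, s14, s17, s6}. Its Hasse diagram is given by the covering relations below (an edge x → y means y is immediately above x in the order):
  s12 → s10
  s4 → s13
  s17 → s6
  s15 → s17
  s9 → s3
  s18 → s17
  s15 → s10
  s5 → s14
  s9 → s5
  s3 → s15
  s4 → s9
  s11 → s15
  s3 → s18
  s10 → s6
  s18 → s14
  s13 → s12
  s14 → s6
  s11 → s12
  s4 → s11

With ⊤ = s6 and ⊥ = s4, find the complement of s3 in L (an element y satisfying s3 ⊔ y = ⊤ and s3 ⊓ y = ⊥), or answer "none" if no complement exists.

For every candidate y, either s3 ∨ y ≠ s6 or s3 ∧ y ≠ s4; no complement exists.

none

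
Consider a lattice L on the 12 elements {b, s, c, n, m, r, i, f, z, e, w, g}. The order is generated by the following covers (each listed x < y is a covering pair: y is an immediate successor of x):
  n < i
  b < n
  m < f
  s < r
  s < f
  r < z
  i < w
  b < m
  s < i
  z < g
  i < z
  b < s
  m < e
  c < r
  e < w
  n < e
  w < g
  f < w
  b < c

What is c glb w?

Common lower bounds of {c, w}: b.
The greatest among these is b.

b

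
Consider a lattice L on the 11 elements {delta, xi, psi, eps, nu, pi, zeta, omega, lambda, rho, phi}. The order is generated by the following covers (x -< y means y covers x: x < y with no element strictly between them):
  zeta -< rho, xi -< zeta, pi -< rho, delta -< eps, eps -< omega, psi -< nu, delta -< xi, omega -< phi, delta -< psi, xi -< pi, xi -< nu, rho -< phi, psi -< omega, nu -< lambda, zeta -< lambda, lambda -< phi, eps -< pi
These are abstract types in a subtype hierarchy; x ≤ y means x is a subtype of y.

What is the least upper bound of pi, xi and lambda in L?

phi

Common upper bounds of {pi, xi, lambda}: phi.
The least among these is phi.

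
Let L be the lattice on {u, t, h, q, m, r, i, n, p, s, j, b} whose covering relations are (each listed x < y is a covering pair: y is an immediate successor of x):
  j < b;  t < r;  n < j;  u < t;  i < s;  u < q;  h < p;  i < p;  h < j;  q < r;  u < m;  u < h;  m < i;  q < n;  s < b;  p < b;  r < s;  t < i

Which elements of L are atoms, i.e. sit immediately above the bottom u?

h, m, q, t

The atoms are exactly the elements that cover u: h, m, q, t.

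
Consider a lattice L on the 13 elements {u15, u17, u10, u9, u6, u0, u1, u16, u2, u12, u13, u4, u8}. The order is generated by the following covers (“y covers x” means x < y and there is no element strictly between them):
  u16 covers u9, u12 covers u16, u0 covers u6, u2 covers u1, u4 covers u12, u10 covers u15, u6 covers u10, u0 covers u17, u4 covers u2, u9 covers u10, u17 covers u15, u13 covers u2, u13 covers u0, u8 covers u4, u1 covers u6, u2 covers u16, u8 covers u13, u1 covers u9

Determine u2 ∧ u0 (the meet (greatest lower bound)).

u6

Common lower bounds of {u2, u0}: u10, u15, u6.
The greatest among these is u6.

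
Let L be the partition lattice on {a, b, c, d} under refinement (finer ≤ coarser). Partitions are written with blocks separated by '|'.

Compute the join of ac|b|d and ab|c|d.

abc|d

The join of ac|b|d and ab|c|d merges any blocks that overlap across the partitions, giving abc|d.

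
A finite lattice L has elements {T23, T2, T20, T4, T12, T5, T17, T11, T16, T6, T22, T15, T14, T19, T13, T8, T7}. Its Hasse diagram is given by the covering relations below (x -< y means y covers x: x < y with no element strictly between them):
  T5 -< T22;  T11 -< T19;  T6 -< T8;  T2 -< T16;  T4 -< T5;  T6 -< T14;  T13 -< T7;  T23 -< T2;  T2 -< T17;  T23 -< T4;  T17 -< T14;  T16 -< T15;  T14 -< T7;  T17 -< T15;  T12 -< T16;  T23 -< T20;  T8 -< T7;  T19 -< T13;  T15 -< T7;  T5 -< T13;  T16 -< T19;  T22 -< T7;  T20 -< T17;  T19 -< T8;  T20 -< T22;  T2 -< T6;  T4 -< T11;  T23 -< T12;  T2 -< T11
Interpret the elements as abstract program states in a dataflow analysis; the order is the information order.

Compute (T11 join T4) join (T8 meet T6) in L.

T8

T11 ∨ T4 = T11
T8 ∧ T6 = T6
T11 ∨ T6 = T8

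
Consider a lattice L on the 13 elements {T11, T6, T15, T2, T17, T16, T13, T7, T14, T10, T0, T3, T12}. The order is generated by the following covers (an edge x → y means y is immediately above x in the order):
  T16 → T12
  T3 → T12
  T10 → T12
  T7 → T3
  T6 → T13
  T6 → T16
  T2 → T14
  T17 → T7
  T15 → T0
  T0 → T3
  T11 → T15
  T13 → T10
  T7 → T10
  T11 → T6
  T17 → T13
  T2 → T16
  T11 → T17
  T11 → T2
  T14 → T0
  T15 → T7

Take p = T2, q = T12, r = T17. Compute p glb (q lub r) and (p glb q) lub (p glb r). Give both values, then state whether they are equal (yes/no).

T2; T2; yes

q lub r = T12, so p glb (q lub r) = T2 glb T12 = T2.
p glb q = T2 and p glb r = T11, so (p glb q) lub (p glb r) = T2 lub T11 = T2.
Equal: yes.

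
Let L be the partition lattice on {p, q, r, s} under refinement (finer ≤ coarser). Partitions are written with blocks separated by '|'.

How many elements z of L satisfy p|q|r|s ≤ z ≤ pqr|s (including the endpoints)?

The interval [p|q|r|s, pqr|s] = {pqr|s, pq|r|s, pr|q|s, p|qr|s, p|q|r|s}, which has 5 elements.

5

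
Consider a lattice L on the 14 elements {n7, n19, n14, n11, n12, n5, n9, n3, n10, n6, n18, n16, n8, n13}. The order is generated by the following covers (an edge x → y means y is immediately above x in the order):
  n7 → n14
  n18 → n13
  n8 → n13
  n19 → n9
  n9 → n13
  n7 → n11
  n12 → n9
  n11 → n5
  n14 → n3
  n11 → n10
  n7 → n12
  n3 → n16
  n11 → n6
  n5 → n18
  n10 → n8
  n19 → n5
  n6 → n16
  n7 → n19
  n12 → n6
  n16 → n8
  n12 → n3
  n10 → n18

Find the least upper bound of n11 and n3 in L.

n16

Common upper bounds of {n11, n3}: n13, n16, n8.
The least among these is n16.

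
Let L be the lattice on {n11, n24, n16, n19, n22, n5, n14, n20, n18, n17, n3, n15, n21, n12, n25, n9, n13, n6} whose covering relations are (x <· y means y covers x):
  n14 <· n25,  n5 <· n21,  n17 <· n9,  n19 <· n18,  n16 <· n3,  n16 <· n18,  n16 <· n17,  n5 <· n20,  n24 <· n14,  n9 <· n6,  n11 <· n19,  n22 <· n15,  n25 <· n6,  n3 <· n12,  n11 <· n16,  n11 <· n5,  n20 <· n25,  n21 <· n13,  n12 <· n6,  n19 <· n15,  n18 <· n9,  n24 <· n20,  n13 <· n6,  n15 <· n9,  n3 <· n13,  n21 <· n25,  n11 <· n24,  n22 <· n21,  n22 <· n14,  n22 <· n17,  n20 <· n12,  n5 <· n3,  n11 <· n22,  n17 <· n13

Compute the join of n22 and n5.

Common upper bounds of {n22, n5}: n13, n21, n25, n6.
The least among these is n21.

n21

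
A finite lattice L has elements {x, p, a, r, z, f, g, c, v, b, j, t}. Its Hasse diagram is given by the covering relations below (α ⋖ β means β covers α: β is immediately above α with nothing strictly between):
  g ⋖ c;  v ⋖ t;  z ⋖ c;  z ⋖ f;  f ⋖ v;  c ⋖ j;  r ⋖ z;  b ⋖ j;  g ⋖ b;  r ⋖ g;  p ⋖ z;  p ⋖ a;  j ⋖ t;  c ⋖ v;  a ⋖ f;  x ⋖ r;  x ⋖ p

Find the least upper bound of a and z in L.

f

Common upper bounds of {a, z}: f, t, v.
The least among these is f.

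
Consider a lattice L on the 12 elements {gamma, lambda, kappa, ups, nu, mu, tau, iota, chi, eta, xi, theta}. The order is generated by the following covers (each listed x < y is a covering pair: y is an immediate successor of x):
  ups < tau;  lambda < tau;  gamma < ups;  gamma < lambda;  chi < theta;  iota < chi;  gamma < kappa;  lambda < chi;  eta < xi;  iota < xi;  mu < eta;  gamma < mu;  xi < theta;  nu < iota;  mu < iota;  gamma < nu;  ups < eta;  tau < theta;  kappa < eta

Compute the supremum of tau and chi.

theta

Common upper bounds of {tau, chi}: theta.
The least among these is theta.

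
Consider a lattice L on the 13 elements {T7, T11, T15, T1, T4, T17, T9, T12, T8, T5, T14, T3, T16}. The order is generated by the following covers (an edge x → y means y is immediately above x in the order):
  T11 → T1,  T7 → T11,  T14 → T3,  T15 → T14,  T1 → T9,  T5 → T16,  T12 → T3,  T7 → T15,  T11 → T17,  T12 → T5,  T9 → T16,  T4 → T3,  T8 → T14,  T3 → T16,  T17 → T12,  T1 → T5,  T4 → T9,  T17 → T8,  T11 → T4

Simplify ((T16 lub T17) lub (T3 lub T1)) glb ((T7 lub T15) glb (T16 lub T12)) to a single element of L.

T16 ∨ T17 = T16
T3 ∨ T1 = T16
T16 ∨ T16 = T16
T7 ∨ T15 = T15
T16 ∨ T12 = T16
T15 ∧ T16 = T15
T16 ∧ T15 = T15

T15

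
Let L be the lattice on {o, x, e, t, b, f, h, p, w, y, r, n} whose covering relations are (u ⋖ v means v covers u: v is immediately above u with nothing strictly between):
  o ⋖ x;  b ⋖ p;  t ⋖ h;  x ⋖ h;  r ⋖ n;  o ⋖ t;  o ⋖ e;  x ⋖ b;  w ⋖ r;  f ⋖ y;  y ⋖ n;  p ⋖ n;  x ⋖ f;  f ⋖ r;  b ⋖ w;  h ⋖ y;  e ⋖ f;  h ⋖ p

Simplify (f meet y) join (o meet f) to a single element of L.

f

f ∧ y = f
o ∧ f = o
f ∨ o = f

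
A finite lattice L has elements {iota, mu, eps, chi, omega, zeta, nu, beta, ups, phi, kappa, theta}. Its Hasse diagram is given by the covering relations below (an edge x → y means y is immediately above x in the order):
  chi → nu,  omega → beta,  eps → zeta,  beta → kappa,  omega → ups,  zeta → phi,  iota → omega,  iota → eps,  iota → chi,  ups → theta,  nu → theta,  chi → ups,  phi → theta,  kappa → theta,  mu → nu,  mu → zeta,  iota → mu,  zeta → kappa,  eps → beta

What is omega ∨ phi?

theta

Common upper bounds of {omega, phi}: theta.
The least among these is theta.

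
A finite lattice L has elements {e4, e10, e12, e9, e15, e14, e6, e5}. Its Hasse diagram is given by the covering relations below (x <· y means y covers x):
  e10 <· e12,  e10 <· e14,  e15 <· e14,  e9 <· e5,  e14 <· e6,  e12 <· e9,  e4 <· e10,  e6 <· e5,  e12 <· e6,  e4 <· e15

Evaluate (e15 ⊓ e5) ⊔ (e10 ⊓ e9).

e15 ∧ e5 = e15
e10 ∧ e9 = e10
e15 ∨ e10 = e14

e14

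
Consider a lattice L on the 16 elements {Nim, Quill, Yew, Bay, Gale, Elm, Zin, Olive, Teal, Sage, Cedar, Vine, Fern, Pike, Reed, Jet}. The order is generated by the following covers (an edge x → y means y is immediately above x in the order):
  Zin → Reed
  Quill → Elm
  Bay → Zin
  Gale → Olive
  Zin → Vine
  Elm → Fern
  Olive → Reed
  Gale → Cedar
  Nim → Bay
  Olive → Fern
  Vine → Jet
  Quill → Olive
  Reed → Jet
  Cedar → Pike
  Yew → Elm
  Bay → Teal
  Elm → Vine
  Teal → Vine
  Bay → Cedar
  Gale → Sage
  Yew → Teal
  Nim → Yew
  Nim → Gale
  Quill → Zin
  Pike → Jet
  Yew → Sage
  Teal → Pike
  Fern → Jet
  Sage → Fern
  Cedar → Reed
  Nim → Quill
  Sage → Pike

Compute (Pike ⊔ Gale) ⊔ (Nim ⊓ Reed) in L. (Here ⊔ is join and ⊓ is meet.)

Pike

Pike ∨ Gale = Pike
Nim ∧ Reed = Nim
Pike ∨ Nim = Pike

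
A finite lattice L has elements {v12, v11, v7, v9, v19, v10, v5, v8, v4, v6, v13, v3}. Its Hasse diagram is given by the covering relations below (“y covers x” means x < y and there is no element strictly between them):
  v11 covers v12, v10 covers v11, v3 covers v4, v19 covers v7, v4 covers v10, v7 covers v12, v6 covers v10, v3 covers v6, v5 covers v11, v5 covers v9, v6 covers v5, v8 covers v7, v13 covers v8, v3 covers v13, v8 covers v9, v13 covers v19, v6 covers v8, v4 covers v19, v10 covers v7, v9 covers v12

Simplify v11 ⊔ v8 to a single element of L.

v11 ∨ v8 = v6

v6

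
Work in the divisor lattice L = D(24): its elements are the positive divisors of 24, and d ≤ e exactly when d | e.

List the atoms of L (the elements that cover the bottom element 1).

The atoms are exactly the elements that cover 1: 2, 3.

2, 3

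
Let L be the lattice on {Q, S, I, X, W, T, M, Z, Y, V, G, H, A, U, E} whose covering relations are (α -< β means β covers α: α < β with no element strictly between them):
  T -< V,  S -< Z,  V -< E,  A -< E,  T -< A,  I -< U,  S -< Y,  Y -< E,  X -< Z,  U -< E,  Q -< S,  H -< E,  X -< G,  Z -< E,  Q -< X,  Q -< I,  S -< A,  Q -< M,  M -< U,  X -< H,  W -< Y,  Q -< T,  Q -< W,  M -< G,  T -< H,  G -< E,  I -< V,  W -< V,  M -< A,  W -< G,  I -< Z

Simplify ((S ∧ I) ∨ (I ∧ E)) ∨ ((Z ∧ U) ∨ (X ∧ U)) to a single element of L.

I

S ∧ I = Q
I ∧ E = I
Q ∨ I = I
Z ∧ U = I
X ∧ U = Q
I ∨ Q = I
I ∨ I = I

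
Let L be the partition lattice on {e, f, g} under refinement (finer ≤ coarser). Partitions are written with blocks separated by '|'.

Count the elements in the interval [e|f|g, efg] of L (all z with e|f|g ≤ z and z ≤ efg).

5

The interval [e|f|g, efg] = {efg, ef|g, eg|f, e|fg, e|f|g}, which has 5 elements.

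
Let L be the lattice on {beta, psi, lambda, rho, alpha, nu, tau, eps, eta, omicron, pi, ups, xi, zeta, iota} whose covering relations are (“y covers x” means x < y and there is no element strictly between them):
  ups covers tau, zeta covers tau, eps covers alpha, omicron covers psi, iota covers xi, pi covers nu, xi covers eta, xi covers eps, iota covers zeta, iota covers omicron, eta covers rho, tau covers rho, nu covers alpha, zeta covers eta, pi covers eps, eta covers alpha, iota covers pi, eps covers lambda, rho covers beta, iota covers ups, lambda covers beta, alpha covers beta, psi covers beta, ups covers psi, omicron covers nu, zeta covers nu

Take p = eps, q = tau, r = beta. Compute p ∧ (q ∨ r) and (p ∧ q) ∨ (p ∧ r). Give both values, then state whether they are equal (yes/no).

q ∨ r = tau, so p ∧ (q ∨ r) = eps ∧ tau = beta.
p ∧ q = beta and p ∧ r = beta, so (p ∧ q) ∨ (p ∧ r) = beta ∨ beta = beta.
Equal: yes.

beta; beta; yes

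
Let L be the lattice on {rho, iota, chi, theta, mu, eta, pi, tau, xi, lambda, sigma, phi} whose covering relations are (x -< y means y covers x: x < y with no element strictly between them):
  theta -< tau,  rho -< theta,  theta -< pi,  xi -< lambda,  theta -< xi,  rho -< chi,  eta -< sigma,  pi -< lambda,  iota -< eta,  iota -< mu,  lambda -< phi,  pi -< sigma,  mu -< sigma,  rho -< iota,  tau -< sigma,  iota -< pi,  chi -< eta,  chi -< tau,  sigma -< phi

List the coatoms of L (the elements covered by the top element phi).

The coatoms are exactly the elements covered by phi: lambda, sigma.

lambda, sigma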